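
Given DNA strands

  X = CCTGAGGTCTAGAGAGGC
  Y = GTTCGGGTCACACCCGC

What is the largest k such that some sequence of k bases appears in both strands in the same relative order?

10

Taking C (X #2, Y #4); then G (X #4, Y #5); then G (X #6, Y #6); then G (X #7, Y #7); then T (X #8, Y #8); then C (X #9, Y #9); then A (X #11, Y #10); then A (X #13, Y #12); then G (X #17, Y #16); then C (X #18, Y #17) gives a common subsequence of length 10. dp[18][17] = 10 confirms this is the maximum.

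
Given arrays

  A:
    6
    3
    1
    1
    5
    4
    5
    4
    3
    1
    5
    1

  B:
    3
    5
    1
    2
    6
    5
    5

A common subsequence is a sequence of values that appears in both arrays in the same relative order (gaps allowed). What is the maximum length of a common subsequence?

4

Match 3 [2,1] → 1 [3,3] → 5 [7,6] → 5 [11,7] — 4 values in the same relative order in both. Since dp[12][7] = 4, nothing longer is possible.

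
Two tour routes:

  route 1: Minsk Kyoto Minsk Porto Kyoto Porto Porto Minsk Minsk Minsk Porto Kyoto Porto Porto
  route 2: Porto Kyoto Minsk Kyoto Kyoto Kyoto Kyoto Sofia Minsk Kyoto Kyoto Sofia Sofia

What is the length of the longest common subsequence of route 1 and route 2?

Taking Minsk (route 1 #1, route 2 #3) → Kyoto (route 1 #2, route 2 #7) → Minsk (route 1 #3, route 2 #9) → Kyoto (route 1 #5, route 2 #10) → Kyoto (route 1 #12, route 2 #11) gives a common subsequence of length 5. The LCS DP gives dp[14][13] = 5, so this is optimal.

5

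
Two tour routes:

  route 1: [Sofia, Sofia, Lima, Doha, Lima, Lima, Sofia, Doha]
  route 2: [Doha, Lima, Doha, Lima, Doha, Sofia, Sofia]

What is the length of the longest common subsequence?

4

Pick Lima [3,2]; then Doha [4,3]; then Lima [5,4]; then Sofia [7,7]; all 4 stops appear in both, in order. The LCS DP gives dp[8][7] = 4, so this is optimal.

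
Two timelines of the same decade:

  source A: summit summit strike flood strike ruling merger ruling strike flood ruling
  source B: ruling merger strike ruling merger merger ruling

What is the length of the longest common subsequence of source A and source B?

Taking strike [5,3] → ruling [6,4] → merger [7,6] → ruling [11,7] gives a common subsequence of length 4. Since dp[11][7] = 4, nothing longer is possible.

4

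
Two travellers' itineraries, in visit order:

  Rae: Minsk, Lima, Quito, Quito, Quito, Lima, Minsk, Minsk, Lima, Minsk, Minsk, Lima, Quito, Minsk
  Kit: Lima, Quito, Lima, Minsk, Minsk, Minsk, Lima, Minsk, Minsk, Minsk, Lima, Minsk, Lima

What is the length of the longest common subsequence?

Match Lima (Rae #2, Kit #1), then Quito (Rae #5, Kit #2), then Lima (Rae #6, Kit #3), then Minsk (Rae #7, Kit #5), then Minsk (Rae #8, Kit #6), then Lima (Rae #9, Kit #7), then Minsk (Rae #10, Kit #9), then Minsk (Rae #11, Kit #10), then Lima (Rae #12, Kit #11), then Minsk (Rae #14, Kit #12) — 10 stops in the same relative order in both. Since dp[14][13] = 10, nothing longer is possible.

10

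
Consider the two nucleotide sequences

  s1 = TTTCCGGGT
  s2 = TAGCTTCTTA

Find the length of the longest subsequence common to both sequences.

5

Match T (s1 #1, s2 #1) → T (s1 #2, s2 #5) → T (s1 #3, s2 #6) → C (s1 #4, s2 #7) → T (s1 #9, s2 #9) — 5 bases in the same relative order in both. dp[9][10] = 5 confirms this is the maximum.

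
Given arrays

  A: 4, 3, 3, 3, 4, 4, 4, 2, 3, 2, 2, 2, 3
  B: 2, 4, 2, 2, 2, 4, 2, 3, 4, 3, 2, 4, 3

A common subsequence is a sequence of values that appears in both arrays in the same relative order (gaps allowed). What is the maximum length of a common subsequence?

One common subsequence of length 6: 4 [1,6]; then 3 [4,8]; then 4 [7,9]; then 3 [9,10]; then 2 [10,11]; then 3 [13,13], and the DP table's final entry dp[13][13] is also 6, so no common subsequence is longer.

6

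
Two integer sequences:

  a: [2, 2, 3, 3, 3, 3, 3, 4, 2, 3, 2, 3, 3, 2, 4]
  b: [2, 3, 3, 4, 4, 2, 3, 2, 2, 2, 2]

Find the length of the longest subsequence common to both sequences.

8

Pick 2 (a #2, b #1), then 3 (a #3, b #2), then 3 (a #4, b #3), then 4 (a #8, b #5), then 2 (a #9, b #6), then 3 (a #10, b #7), then 2 (a #11, b #10), then 2 (a #14, b #11); all 8 values appear in both, in order. The LCS DP gives dp[15][11] = 8, so this is optimal.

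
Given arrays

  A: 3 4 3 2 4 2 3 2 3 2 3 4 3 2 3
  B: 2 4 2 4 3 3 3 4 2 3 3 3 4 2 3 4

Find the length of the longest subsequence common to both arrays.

10

Taking 3 (A #1, B #6) → 3 (A #3, B #7) → 4 (A #5, B #8) → 2 (A #6, B #9) → 3 (A #7, B #10) → 3 (A #9, B #11) → 3 (A #11, B #12) → 4 (A #12, B #13) → 2 (A #14, B #14) → 3 (A #15, B #15) gives a common subsequence of length 10. dp[15][16] = 10 confirms this is the maximum.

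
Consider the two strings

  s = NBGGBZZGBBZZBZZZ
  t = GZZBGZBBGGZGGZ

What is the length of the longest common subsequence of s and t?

Match G (s #4, t #1) → Z (s #6, t #2) → Z (s #7, t #3) → G (s #8, t #5) → B (s #9, t #7) → B (s #10, t #8) → Z (s #11, t #11) → Z (s #16, t #14) — 8 characters in the same relative order in both. The LCS DP gives dp[16][14] = 8, so this is optimal.

8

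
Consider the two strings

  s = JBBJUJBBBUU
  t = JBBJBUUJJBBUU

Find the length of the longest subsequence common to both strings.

10

Pick J (s #1, t #1); then B (s #2, t #2); then B (s #3, t #3); then J (s #4, t #4); then U (s #5, t #7); then J (s #6, t #9); then B (s #8, t #10); then B (s #9, t #11); then U (s #10, t #12); then U (s #11, t #13); all 10 characters appear in both, in order. Since dp[11][13] = 10, nothing longer is possible.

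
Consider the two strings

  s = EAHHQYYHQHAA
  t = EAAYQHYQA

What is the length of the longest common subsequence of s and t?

Let dp[i][j] be the LCS length of the first i characters of s and the first j characters of t. dp[i][j] = dp[i-1][j-1]+1 when the i-th and j-th characters match, else max(dp[i-1][j], dp[i][j-1]).
    ·  E  A  A  Y  Q  H  Y  Q  A
 ·  0  0  0  0  0  0  0  0  0  0
 E  0  1  1  1  1  1  1  1  1  1
 A  0  1  2  2  2  2  2  2  2  2
 H  0  1  2  2  2  2  3  3  3  3
 H  0  1  2  2  2  2  3  3  3  3
 Q  0  1  2  2  2  3  3  3  4  4
 Y  0  1  2  2  3  3  3  4  4  4
 Y  0  1  2  2  3  3  3  4  4  4
 H  0  1  2  2  3  3  4  4  4  4
 Q  0  1  2  2  3  4  4  4  5  5
 H  0  1  2  2  3  4  5  5  5  5
 A  0  1  2  3  3  4  5  5  5  6
 A  0  1  2  3  3  4  5  5  5  6
dp[12][9] = 6. One LCS (by backtracking along matches): EAHYQA.

6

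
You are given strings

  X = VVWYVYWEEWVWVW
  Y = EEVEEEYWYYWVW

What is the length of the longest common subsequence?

Pick V (X #1, Y #3), then W (X #3, Y #8), then Y (X #4, Y #9), then Y (X #6, Y #10), then W (X #12, Y #11), then V (X #13, Y #12), then W (X #14, Y #13); all 7 characters appear in both, in order, and the DP table's final entry dp[14][13] is also 7, so no common subsequence is longer.

7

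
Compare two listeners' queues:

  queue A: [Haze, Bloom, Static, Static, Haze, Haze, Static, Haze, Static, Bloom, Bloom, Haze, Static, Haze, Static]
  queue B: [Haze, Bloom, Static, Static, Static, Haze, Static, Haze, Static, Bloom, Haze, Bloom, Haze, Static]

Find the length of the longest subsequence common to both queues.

One common subsequence of length 12: Haze at queue A[1]=queue B[1] → Bloom at queue A[2]=queue B[2] → Static at queue A[3]=queue B[4] → Static at queue A[4]=queue B[5] → Haze at queue A[6]=queue B[6] → Static at queue A[7]=queue B[7] → Haze at queue A[8]=queue B[8] → Static at queue A[9]=queue B[9] → Bloom at queue A[10]=queue B[10] → Bloom at queue A[11]=queue B[12] → Haze at queue A[14]=queue B[13] → Static at queue A[15]=queue B[14]. dp[15][14] = 12 confirms this is the maximum.

12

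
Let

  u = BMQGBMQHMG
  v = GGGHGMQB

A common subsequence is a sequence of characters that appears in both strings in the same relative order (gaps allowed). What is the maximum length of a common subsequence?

3

Let dp[i][j] be the LCS length of the first i characters of u and the first j characters of v. dp[i][j] = dp[i-1][j-1]+1 when the i-th and j-th characters match, else max(dp[i-1][j], dp[i][j-1]).
    ·  G  G  G  H  G  M  Q  B
 ·  0  0  0  0  0  0  0  0  0
 B  0  0  0  0  0  0  0  0  1
 M  0  0  0  0  0  0  1  1  1
 Q  0  0  0  0  0  0  1  2  2
 G  0  1  1  1  1  1  1  2  2
 B  0  1  1  1  1  1  1  2  3
 M  0  1  1  1  1  1  2  2  3
 Q  0  1  1  1  1  1  2  3  3
 H  0  1  1  1  2  2  2  3  3
 M  0  1  1  1  2  2  3  3  3
 G  0  1  2  2  2  3  3  3  3
dp[10][8] = 3. One LCS (by backtracking along matches): MQB.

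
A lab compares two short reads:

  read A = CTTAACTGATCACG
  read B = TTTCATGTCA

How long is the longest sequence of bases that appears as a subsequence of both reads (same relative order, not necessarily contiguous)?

8

Let dp[i][j] be the LCS length of the first i bases of read A and the first j bases of read B. dp[i][j] = dp[i-1][j-1]+1 when the i-th and j-th bases match, else max(dp[i-1][j], dp[i][j-1]).
    ·  T  T  T  C  A  T  G  T  C  A
 ·  0  0  0  0  0  0  0  0  0  0  0
 C  0  0  0  0  1  1  1  1  1  1  1
 T  0  1  1  1  1  1  2  2  2  2  2
 T  0  1  2  2  2  2  2  2  3  3  3
 A  0  1  2  2  2  3  3  3  3  3  4
 A  0  1  2  2  2  3  3  3  3  3  4
 C  0  1  2  2  3  3  3  3  3  4  4
 T  0  1  2  3  3  3  4  4  4  4  4
 G  0  1  2  3  3  3  4  5  5  5  5
 A  0  1  2  3  3  4  4  5  5  5  6
 T  0  1  2  3  3  4  5  5  6  6  6
 C  0  1  2  3  4  4  5  5  6  7  7
 A  0  1  2  3  4  5  5  5  6  7  8
 C  0  1  2  3  4  5  5  5  6  7  8
 G  0  1  2  3  4  5  5  6  6  7  8
dp[14][10] = 8. One LCS (by backtracking along matches): TTATGTCA.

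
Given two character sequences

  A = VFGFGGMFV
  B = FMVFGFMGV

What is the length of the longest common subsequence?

6

Let dp[i][j] be the LCS length of the first i characters of A and the first j characters of B. dp[i][j] = dp[i-1][j-1]+1 when the i-th and j-th characters match, else max(dp[i-1][j], dp[i][j-1]).
    ·  F  M  V  F  G  F  M  G  V
 ·  0  0  0  0  0  0  0  0  0  0
 V  0  0  0  1  1  1  1  1  1  1
 F  0  1  1  1  2  2  2  2  2  2
 G  0  1  1  1  2  3  3  3  3  3
 F  0  1  1  1  2  3  4  4  4  4
 G  0  1  1  1  2  3  4  4  5  5
 G  0  1  1  1  2  3  4  4  5  5
 M  0  1  2  2  2  3  4  5  5  5
 F  0  1  2  2  3  3  4  5  5  5
 V  0  1  2  3  3  3  4  5  5  6
dp[9][9] = 6. One LCS (by backtracking along matches): VFGFGV.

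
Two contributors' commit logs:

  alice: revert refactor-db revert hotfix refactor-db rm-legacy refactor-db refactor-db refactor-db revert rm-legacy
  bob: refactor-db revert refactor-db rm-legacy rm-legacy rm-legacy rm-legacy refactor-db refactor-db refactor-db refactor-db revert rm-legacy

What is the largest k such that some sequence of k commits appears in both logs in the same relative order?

One common subsequence of length 9: refactor-db at alice[2]=bob[1] → revert at alice[3]=bob[2] → refactor-db at alice[5]=bob[3] → rm-legacy at alice[6]=bob[7] → refactor-db at alice[7]=bob[9] → refactor-db at alice[8]=bob[10] → refactor-db at alice[9]=bob[11] → revert at alice[10]=bob[12] → rm-legacy at alice[11]=bob[13], and the DP table's final entry dp[11][13] is also 9, so no common subsequence is longer.

9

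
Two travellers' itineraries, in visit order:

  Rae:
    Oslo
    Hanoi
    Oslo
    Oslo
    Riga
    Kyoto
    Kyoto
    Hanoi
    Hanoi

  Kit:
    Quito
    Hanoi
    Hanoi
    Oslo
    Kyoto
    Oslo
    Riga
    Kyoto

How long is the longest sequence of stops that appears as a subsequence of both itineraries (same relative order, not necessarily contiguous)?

One common subsequence of length 5: Hanoi (Rae #2, Kit #3); then Oslo (Rae #3, Kit #4); then Oslo (Rae #4, Kit #6); then Riga (Rae #5, Kit #7); then Kyoto (Rae #7, Kit #8), and the DP table's final entry dp[9][8] is also 5, so no common subsequence is longer.

5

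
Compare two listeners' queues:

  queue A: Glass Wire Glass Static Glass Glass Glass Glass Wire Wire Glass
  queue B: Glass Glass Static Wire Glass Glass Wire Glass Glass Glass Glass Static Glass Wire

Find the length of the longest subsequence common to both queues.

One common subsequence of length 8: Glass (queue A #1, queue B #6), then Wire (queue A #2, queue B #7), then Glass (queue A #3, queue B #8), then Glass (queue A #5, queue B #9), then Glass (queue A #6, queue B #10), then Glass (queue A #7, queue B #11), then Glass (queue A #8, queue B #13), then Wire (queue A #10, queue B #14). dp[11][14] = 8 confirms this is the maximum.

8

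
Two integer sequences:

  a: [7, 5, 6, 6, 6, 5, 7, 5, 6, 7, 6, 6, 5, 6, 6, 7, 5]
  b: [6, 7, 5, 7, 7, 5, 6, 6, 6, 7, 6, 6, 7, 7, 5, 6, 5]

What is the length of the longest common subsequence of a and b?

11

Pick 7 (a #1, b #5), then 5 (a #2, b #6), then 6 (a #3, b #7), then 6 (a #4, b #8), then 6 (a #5, b #9), then 7 (a #7, b #10), then 6 (a #9, b #12), then 7 (a #10, b #14), then 5 (a #13, b #15), then 6 (a #15, b #16), then 5 (a #17, b #17); all 11 values appear in both, in order. The LCS DP gives dp[17][17] = 11, so this is optimal.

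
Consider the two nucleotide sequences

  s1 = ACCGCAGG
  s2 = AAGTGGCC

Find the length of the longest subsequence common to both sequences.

4

Let dp[i][j] be the LCS length of the first i bases of s1 and the first j bases of s2. dp[i][j] = dp[i-1][j-1]+1 when the i-th and j-th bases match, else max(dp[i-1][j], dp[i][j-1]).
    ·  A  A  G  T  G  G  C  C
 ·  0  0  0  0  0  0  0  0  0
 A  0  1  1  1  1  1  1  1  1
 C  0  1  1  1  1  1  1  2  2
 C  0  1  1  1  1  1  1  2  3
 G  0  1  1  2  2  2  2  2  3
 C  0  1  1  2  2  2  2  3  3
 A  0  1  2  2  2  2  2  3  3
 G  0  1  2  3  3  3  3  3  3
 G  0  1  2  3  3  4  4  4  4
dp[8][8] = 4. One LCS (by backtracking along matches): AGGG.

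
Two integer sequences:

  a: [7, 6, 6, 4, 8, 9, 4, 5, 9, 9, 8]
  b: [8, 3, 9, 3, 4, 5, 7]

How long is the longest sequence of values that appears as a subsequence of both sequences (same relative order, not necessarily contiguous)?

4

Match 8 at a[5]=b[1] → 9 at a[6]=b[3] → 4 at a[7]=b[5] → 5 at a[8]=b[6] — 4 values in the same relative order in both. The LCS DP gives dp[11][7] = 4, so this is optimal.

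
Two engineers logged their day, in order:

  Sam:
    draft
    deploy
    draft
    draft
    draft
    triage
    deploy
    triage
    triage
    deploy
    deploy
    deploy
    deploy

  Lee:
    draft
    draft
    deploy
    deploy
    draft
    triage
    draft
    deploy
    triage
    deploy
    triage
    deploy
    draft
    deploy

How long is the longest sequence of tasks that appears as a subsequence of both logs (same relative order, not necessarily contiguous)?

9

Taking draft (Sam #1, Lee #2), then deploy (Sam #2, Lee #4), then draft (Sam #3, Lee #5), then draft (Sam #4, Lee #7), then triage (Sam #6, Lee #9), then deploy (Sam #7, Lee #10), then triage (Sam #9, Lee #11), then deploy (Sam #10, Lee #12), then deploy (Sam #13, Lee #14) gives a common subsequence of length 9. Since dp[13][14] = 9, nothing longer is possible.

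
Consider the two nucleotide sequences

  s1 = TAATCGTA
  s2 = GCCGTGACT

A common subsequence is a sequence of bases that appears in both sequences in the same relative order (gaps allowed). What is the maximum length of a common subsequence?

4

Let dp[i][j] be the LCS length of the first i bases of s1 and the first j bases of s2. dp[i][j] = dp[i-1][j-1]+1 when the i-th and j-th bases match, else max(dp[i-1][j], dp[i][j-1]).
    ·  G  C  C  G  T  G  A  C  T
 ·  0  0  0  0  0  0  0  0  0  0
 T  0  0  0  0  0  1  1  1  1  1
 A  0  0  0  0  0  1  1  2  2  2
 A  0  0  0  0  0  1  1  2  2  2
 T  0  0  0  0  0  1  1  2  2  3
 C  0  0  1  1  1  1  1  2  3  3
 G  0  1  1  1  2  2  2  2  3  3
 T  0  1  1  1  2  3  3  3  3  4
 A  0  1  1  1  2  3  3  4  4  4
dp[8][9] = 4. One LCS (by backtracking along matches): TACT.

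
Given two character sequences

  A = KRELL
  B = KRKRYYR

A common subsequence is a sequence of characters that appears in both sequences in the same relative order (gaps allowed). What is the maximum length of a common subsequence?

2

Pick K at A[1]=B[3]; then R at A[2]=B[7]; all 2 characters appear in both, in order. Since dp[5][7] = 2, nothing longer is possible.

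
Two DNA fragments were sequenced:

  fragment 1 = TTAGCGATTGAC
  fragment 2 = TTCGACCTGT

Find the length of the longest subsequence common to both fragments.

Let dp[i][j] be the LCS length of the first i bases of fragment 1 and the first j bases of fragment 2. dp[i][j] = dp[i-1][j-1]+1 when the i-th and j-th bases match, else max(dp[i-1][j], dp[i][j-1]).
    ·  T  T  C  G  A  C  C  T  G  T
 ·  0  0  0  0  0  0  0  0  0  0  0
 T  0  1  1  1  1  1  1  1  1  1  1
 T  0  1  2  2  2  2  2  2  2  2  2
 A  0  1  2  2  2  3  3  3  3  3  3
 G  0  1  2  2  3  3  3  3  3  4  4
 C  0  1  2  3  3  3  4  4  4  4  4
 G  0  1  2  3  4  4  4  4  4  5  5
 A  0  1  2  3  4  5  5  5  5  5  5
 T  0  1  2  3  4  5  5  5  6  6  6
 T  0  1  2  3  4  5  5  5  6  6  7
 G  0  1  2  3  4  5  5  5  6  7  7
 A  0  1  2  3  4  5  5  5  6  7  7
 C  0  1  2  3  4  5  6  6  6  7  7
dp[12][10] = 7. One LCS (by backtracking along matches): TTCGATT.

7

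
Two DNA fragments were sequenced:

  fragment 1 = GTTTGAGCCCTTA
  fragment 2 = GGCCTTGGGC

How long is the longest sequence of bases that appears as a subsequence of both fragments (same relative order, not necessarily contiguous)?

Pick G at fragment 1[1]=fragment 2[2], then T at fragment 1[2]=fragment 2[5], then T at fragment 1[3]=fragment 2[6], then G at fragment 1[5]=fragment 2[8], then G at fragment 1[7]=fragment 2[9], then C at fragment 1[10]=fragment 2[10]; all 6 bases appear in both, in order, and the DP table's final entry dp[13][10] is also 6, so no common subsequence is longer.

6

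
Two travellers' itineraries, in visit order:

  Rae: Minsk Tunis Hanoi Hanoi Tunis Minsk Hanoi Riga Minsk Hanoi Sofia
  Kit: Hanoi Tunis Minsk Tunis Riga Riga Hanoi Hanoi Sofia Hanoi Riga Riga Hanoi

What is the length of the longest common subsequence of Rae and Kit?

7

Match Minsk at Rae[1]=Kit[3], Tunis at Rae[2]=Kit[4], Hanoi at Rae[3]=Kit[7], Hanoi at Rae[4]=Kit[8], Hanoi at Rae[7]=Kit[10], Riga at Rae[8]=Kit[12], Hanoi at Rae[10]=Kit[13] — 7 stops in the same relative order in both. dp[11][13] = 7 confirms this is the maximum.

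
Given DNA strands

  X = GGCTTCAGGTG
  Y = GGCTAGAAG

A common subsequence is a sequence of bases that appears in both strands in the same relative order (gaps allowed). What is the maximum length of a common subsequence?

Let dp[i][j] be the LCS length of the first i bases of X and the first j bases of Y. dp[i][j] = dp[i-1][j-1]+1 when the i-th and j-th bases match, else max(dp[i-1][j], dp[i][j-1]).
    ·  G  G  C  T  A  G  A  A  G
 ·  0  0  0  0  0  0  0  0  0  0
 G  0  1  1  1  1  1  1  1  1  1
 G  0  1  2  2  2  2  2  2  2  2
 C  0  1  2  3  3  3  3  3  3  3
 T  0  1  2  3  4  4  4  4  4  4
 T  0  1  2  3  4  4  4  4  4  4
 C  0  1  2  3  4  4  4  4  4  4
 A  0  1  2  3  4  5  5  5  5  5
 G  0  1  2  3  4  5  6  6  6  6
 G  0  1  2  3  4  5  6  6  6  7
 T  0  1  2  3  4  5  6  6  6  7
 G  0  1  2  3  4  5  6  6  6  7
dp[11][9] = 7. One LCS (by backtracking along matches): GGCTAGG.

7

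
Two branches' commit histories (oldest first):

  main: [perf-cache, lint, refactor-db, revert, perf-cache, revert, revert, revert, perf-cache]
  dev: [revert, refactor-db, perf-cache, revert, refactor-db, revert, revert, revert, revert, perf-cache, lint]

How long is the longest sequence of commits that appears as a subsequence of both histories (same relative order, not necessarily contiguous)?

7

Taking perf-cache at main[1]=dev[3], then refactor-db at main[3]=dev[5], then revert at main[4]=dev[6], then revert at main[6]=dev[7], then revert at main[7]=dev[8], then revert at main[8]=dev[9], then perf-cache at main[9]=dev[10] gives a common subsequence of length 7, and the DP table's final entry dp[9][11] is also 7, so no common subsequence is longer.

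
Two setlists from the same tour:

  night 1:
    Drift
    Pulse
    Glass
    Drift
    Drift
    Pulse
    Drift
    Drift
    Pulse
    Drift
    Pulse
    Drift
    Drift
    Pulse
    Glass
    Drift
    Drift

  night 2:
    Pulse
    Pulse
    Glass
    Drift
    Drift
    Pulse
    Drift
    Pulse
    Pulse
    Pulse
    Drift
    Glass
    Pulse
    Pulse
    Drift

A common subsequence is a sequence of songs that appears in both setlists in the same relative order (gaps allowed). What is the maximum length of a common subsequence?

11

Taking Pulse at night 1[2]=night 2[2]; then Glass at night 1[3]=night 2[3]; then Drift at night 1[4]=night 2[4]; then Drift at night 1[5]=night 2[5]; then Pulse at night 1[6]=night 2[6]; then Drift at night 1[7]=night 2[7]; then Pulse at night 1[9]=night 2[10]; then Drift at night 1[10]=night 2[11]; then Pulse at night 1[11]=night 2[13]; then Pulse at night 1[14]=night 2[14]; then Drift at night 1[17]=night 2[15] gives a common subsequence of length 11. The LCS DP gives dp[17][15] = 11, so this is optimal.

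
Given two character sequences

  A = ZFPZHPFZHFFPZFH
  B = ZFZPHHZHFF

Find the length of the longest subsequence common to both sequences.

Taking Z (A #1, B #1), F (A #2, B #2), P (A #3, B #4), H (A #5, B #6), Z (A #8, B #7), H (A #9, B #8), F (A #11, B #9), F (A #14, B #10) gives a common subsequence of length 8. dp[15][10] = 8 confirms this is the maximum.

8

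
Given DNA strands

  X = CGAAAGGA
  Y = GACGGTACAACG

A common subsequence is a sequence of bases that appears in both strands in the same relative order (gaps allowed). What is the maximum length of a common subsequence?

Let dp[i][j] be the LCS length of the first i bases of X and the first j bases of Y. dp[i][j] = dp[i-1][j-1]+1 when the i-th and j-th bases match, else max(dp[i-1][j], dp[i][j-1]).
    ·  G  A  C  G  G  T  A  C  A  A  C  G
 ·  0  0  0  0  0  0  0  0  0  0  0  0  0
 C  0  0  0  1  1  1  1  1  1  1  1  1  1
 G  0  1  1  1  2  2  2  2  2  2  2  2  2
 A  0  1  2  2  2  2  2  3  3  3  3  3  3
 A  0  1  2  2  2  2  2  3  3  4  4  4  4
 A  0  1  2  2  2  2  2  3  3  4  5  5  5
 G  0  1  2  2  3  3  3  3  3  4  5  5  6
 G  0  1  2  2  3  4  4  4  4  4  5  5  6
 A  0  1  2  2  3  4  4  5  5  5  5  5  6
dp[8][12] = 6. One LCS (by backtracking along matches): CGAAAG.

6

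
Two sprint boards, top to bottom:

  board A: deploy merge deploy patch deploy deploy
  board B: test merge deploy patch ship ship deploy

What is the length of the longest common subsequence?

One common subsequence of length 4: merge [2,2], then deploy [3,3], then patch [4,4], then deploy [6,7]. dp[6][7] = 4 confirms this is the maximum.

4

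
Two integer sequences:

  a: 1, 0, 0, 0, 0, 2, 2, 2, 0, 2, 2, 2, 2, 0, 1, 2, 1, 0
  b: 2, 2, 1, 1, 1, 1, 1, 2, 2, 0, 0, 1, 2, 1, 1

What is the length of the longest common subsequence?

8

Match 1 (a #1, b #7), then 2 (a #7, b #8), then 2 (a #8, b #9), then 0 (a #9, b #10), then 0 (a #14, b #11), then 1 (a #15, b #12), then 2 (a #16, b #13), then 1 (a #17, b #15) — 8 values in the same relative order in both. dp[18][15] = 8 confirms this is the maximum.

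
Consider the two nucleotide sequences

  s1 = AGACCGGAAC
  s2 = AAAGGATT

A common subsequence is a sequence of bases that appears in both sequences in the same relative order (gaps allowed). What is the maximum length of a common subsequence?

Match A at s1[1]=s2[2], A at s1[3]=s2[3], G at s1[6]=s2[4], G at s1[7]=s2[5], A at s1[8]=s2[6] — 5 bases in the same relative order in both. dp[10][8] = 5 confirms this is the maximum.

5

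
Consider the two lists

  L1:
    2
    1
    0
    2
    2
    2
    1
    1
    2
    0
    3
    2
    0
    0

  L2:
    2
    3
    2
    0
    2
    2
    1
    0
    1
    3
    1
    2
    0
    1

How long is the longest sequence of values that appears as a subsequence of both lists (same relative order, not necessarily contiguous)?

Taking 2 (L1 #1, L2 #3) → 0 (L1 #3, L2 #4) → 2 (L1 #5, L2 #5) → 2 (L1 #6, L2 #6) → 1 (L1 #7, L2 #7) → 1 (L1 #8, L2 #9) → 3 (L1 #11, L2 #10) → 2 (L1 #12, L2 #12) → 0 (L1 #13, L2 #13) gives a common subsequence of length 9. dp[14][14] = 9 confirms this is the maximum.

9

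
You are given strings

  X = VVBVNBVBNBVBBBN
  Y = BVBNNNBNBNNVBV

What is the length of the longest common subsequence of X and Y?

Match V at X[2]=Y[2] → B at X[3]=Y[3] → N at X[5]=Y[6] → B at X[6]=Y[7] → B at X[8]=Y[9] → N at X[9]=Y[11] → B at X[10]=Y[13] → V at X[11]=Y[14] — 8 characters in the same relative order in both. Since dp[15][14] = 8, nothing longer is possible.

8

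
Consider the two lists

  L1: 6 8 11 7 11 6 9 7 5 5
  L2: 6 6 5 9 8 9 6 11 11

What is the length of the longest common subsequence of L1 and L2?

One common subsequence of length 4: 6 at L1[1]=L2[2], 8 at L1[2]=L2[5], 11 at L1[3]=L2[8], 11 at L1[5]=L2[9]. Since dp[10][9] = 4, nothing longer is possible.

4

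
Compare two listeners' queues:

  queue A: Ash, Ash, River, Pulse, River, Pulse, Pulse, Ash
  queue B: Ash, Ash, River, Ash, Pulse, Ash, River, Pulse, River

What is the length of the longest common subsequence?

Match Ash at queue A[1]=queue B[1], Ash at queue A[2]=queue B[2], River at queue A[3]=queue B[3], Pulse at queue A[4]=queue B[5], River at queue A[5]=queue B[7], Pulse at queue A[6]=queue B[8] — 6 songs in the same relative order in both. dp[8][9] = 6 confirms this is the maximum.

6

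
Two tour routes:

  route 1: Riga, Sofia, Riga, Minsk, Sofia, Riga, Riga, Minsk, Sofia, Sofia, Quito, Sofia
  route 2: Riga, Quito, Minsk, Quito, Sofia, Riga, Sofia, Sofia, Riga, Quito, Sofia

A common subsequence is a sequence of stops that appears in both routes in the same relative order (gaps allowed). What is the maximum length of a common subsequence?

8

Pick Riga [1,1]; then Minsk [4,3]; then Sofia [5,5]; then Riga [7,6]; then Sofia [9,7]; then Sofia [10,8]; then Quito [11,10]; then Sofia [12,11]; all 8 stops appear in both, in order. dp[12][11] = 8 confirms this is the maximum.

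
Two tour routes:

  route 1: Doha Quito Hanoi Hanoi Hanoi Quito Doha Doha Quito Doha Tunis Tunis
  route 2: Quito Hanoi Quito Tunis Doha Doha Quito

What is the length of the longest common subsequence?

6

One common subsequence of length 6: Quito [2,1] → Hanoi [5,2] → Quito [6,3] → Doha [7,5] → Doha [8,6] → Quito [9,7]. dp[12][7] = 6 confirms this is the maximum.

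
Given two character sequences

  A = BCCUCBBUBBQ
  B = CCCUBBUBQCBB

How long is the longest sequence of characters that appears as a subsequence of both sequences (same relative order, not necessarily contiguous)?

Let dp[i][j] be the LCS length of the first i characters of A and the first j characters of B. dp[i][j] = dp[i-1][j-1]+1 when the i-th and j-th characters match, else max(dp[i-1][j], dp[i][j-1]).
    ·  C  C  C  U  B  B  U  B  Q  C  B  B
 ·  0  0  0  0  0  0  0  0  0  0  0  0  0
 B  0  0  0  0  0  1  1  1  1  1  1  1  1
 C  0  1  1  1  1  1  1  1  1  1  2  2  2
 C  0  1  2  2  2  2  2  2  2  2  2  2  2
 U  0  1  2  2  3  3  3  3  3  3  3  3  3
 C  0  1  2  3  3  3  3  3  3  3  4  4  4
 B  0  1  2  3  3  4  4  4  4  4  4  5  5
 B  0  1  2  3  3  4  5  5  5  5  5  5  6
 U  0  1  2  3  4  4  5  6  6  6  6  6  6
 B  0  1  2  3  4  5  5  6  7  7  7  7  7
 B  0  1  2  3  4  5  6  6  7  7  7  8  8
 Q  0  1  2  3  4  5  6  6  7  8  8  8  8
dp[11][12] = 8. One LCS (by backtracking along matches): CCUBBUBB.

8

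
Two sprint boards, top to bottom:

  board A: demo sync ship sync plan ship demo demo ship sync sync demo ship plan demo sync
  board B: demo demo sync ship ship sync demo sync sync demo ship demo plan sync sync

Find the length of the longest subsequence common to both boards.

One common subsequence of length 11: demo (board A #1, board B #2); then sync (board A #2, board B #3); then ship (board A #3, board B #5); then sync (board A #4, board B #6); then demo (board A #8, board B #7); then sync (board A #10, board B #8); then sync (board A #11, board B #9); then demo (board A #12, board B #10); then ship (board A #13, board B #11); then plan (board A #14, board B #13); then sync (board A #16, board B #15), and the DP table's final entry dp[16][15] is also 11, so no common subsequence is longer.

11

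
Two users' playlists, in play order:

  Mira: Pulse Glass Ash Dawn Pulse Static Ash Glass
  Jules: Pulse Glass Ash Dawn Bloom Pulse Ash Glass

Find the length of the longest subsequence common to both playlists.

7

Pick Pulse at Mira[1]=Jules[1], Glass at Mira[2]=Jules[2], Ash at Mira[3]=Jules[3], Dawn at Mira[4]=Jules[4], Pulse at Mira[5]=Jules[6], Ash at Mira[7]=Jules[7], Glass at Mira[8]=Jules[8]; all 7 songs appear in both, in order. The LCS DP gives dp[8][8] = 7, so this is optimal.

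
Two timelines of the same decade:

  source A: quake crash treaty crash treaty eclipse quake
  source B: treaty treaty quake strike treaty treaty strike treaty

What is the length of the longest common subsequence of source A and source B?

3

Match quake at source A[1]=source B[3], treaty at source A[3]=source B[6], treaty at source A[5]=source B[8] — 3 events in the same relative order in both. The LCS DP gives dp[7][8] = 3, so this is optimal.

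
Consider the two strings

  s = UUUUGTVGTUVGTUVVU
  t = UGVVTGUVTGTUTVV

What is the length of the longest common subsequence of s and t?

Pick U at s[4]=t[1] → G at s[5]=t[2] → T at s[6]=t[5] → G at s[8]=t[6] → U at s[10]=t[7] → V at s[11]=t[8] → G at s[12]=t[10] → T at s[13]=t[11] → U at s[14]=t[12] → V at s[15]=t[14] → V at s[16]=t[15]; all 11 characters appear in both, in order. dp[17][15] = 11 confirms this is the maximum.

11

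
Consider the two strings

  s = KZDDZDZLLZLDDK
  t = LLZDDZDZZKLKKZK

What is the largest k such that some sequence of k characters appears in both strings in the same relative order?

Match Z (s #2, t #3) → D (s #3, t #4) → D (s #4, t #5) → Z (s #5, t #6) → D (s #6, t #7) → Z (s #7, t #9) → L (s #8, t #11) → Z (s #10, t #14) → K (s #14, t #15) — 9 characters in the same relative order in both. dp[14][15] = 9 confirms this is the maximum.

9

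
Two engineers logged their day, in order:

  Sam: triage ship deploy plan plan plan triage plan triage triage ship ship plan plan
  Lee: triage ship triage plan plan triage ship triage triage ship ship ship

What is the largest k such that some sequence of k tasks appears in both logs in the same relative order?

9

Match triage [1,1], then ship [2,2], then plan [5,4], then plan [6,5], then triage [7,6], then triage [9,8], then triage [10,9], then ship [11,11], then ship [12,12] — 9 tasks in the same relative order in both, and the DP table's final entry dp[14][12] is also 9, so no common subsequence is longer.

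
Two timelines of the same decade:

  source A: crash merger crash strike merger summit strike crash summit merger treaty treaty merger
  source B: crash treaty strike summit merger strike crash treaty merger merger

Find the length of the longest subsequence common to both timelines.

One common subsequence of length 7: crash (source A #1, source B #1), then strike (source A #4, source B #3), then merger (source A #5, source B #5), then strike (source A #7, source B #6), then crash (source A #8, source B #7), then merger (source A #10, source B #9), then merger (source A #13, source B #10), and the DP table's final entry dp[13][10] is also 7, so no common subsequence is longer.

7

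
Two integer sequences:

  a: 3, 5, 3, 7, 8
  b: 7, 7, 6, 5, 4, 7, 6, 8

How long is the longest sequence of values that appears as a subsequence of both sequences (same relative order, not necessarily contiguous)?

Match 5 (a #2, b #4); then 7 (a #4, b #6); then 8 (a #5, b #8) — 3 values in the same relative order in both. dp[5][8] = 3 confirms this is the maximum.

3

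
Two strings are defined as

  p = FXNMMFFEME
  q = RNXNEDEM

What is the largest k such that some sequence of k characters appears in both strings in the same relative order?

One common subsequence of length 4: X [2,3]; then N [3,4]; then E [8,7]; then M [9,8]. dp[10][8] = 4 confirms this is the maximum.

4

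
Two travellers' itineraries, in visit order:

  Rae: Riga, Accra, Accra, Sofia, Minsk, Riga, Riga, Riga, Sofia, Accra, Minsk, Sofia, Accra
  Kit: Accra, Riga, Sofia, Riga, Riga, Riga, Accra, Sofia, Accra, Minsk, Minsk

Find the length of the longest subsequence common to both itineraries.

8

Pick Riga at Rae[1]=Kit[2], then Sofia at Rae[4]=Kit[3], then Riga at Rae[6]=Kit[4], then Riga at Rae[7]=Kit[5], then Riga at Rae[8]=Kit[6], then Sofia at Rae[9]=Kit[8], then Accra at Rae[10]=Kit[9], then Minsk at Rae[11]=Kit[11]; all 8 stops appear in both, in order, and the DP table's final entry dp[13][11] is also 8, so no common subsequence is longer.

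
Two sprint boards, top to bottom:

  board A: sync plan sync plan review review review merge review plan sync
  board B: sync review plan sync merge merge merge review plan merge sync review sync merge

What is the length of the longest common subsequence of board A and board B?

Pick sync (board A #1, board B #1), plan (board A #2, board B #3), sync (board A #3, board B #4), plan (board A #4, board B #9), merge (board A #8, board B #10), review (board A #9, board B #12), sync (board A #11, board B #13); all 7 tasks appear in both, in order, and the DP table's final entry dp[11][14] is also 7, so no common subsequence is longer.

7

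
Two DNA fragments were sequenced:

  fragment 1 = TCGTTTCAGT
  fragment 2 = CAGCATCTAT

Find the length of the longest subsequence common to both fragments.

6

Let dp[i][j] be the LCS length of the first i bases of fragment 1 and the first j bases of fragment 2. dp[i][j] = dp[i-1][j-1]+1 when the i-th and j-th bases match, else max(dp[i-1][j], dp[i][j-1]).
    ·  C  A  G  C  A  T  C  T  A  T
 ·  0  0  0  0  0  0  0  0  0  0  0
 T  0  0  0  0  0  0  1  1  1  1  1
 C  0  1  1  1  1  1  1  2  2  2  2
 G  0  1  1  2  2  2  2  2  2  2  2
 T  0  1  1  2  2  2  3  3  3  3  3
 T  0  1  1  2  2  2  3  3  4  4  4
 T  0  1  1  2  2  2  3  3  4  4  5
 C  0  1  1  2  3  3  3  4  4  4  5
 A  0  1  2  2  3  4  4  4  4  5  5
 G  0  1  2  3  3  4  4  4  4  5  5
 T  0  1  2  3  3  4  5  5  5  5  6
dp[10][10] = 6. One LCS (by backtracking along matches): CGTTAT.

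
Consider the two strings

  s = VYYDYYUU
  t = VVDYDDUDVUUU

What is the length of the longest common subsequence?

5

Taking V [1,2] → Y [2,4] → D [4,8] → U [7,11] → U [8,12] gives a common subsequence of length 5. The LCS DP gives dp[8][12] = 5, so this is optimal.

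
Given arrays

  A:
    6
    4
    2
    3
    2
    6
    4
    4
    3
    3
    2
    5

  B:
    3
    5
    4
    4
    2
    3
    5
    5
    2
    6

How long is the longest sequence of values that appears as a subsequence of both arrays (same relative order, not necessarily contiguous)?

Let dp[i][j] be the LCS length of the first i values of A and the first j values of B. dp[i][j] = dp[i-1][j-1]+1 when the i-th and j-th values match, else max(dp[i-1][j], dp[i][j-1]).
    ·  3  5  4  4  2  3  5  5  2  6
 ·  0  0  0  0  0  0  0  0  0  0  0
 6  0  0  0  0  0  0  0  0  0  0  1
 4  0  0  0  1  1  1  1  1  1  1  1
 2  0  0  0  1  1  2  2  2  2  2  2
 3  0  1  1  1  1  2  3  3  3  3  3
 2  0  1  1  1  1  2  3  3  3  4  4
 6  0  1  1  1  1  2  3  3  3  4  5
 4  0  1  1  2  2  2  3  3  3  4  5
 4  0  1  1  2  3  3  3  3  3  4  5
 3  0  1  1  2  3  3  4  4  4  4  5
 3  0  1  1  2  3  3  4  4  4  4  5
 2  0  1  1  2  3  4  4  4  4  5  5
 5  0  1  2  2  3  4  4  5  5  5  5
dp[12][10] = 5. One LCS (by backtracking along matches): 4, 2, 3, 2, 6.

5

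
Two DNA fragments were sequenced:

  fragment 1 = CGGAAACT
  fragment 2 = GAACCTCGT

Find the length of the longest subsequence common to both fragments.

5

Let dp[i][j] be the LCS length of the first i bases of fragment 1 and the first j bases of fragment 2. dp[i][j] = dp[i-1][j-1]+1 when the i-th and j-th bases match, else max(dp[i-1][j], dp[i][j-1]).
    ·  G  A  A  C  C  T  C  G  T
 ·  0  0  0  0  0  0  0  0  0  0
 C  0  0  0  0  1  1  1  1  1  1
 G  0  1  1  1  1  1  1  1  2  2
 G  0  1  1  1  1  1  1  1  2  2
 A  0  1  2  2  2  2  2  2  2  2
 A  0  1  2  3  3  3  3  3  3  3
 A  0  1  2  3  3  3  3  3  3  3
 C  0  1  2  3  4  4  4  4  4  4
 T  0  1  2  3  4  4  5  5  5  5
dp[8][9] = 5. One LCS (by backtracking along matches): GAACT.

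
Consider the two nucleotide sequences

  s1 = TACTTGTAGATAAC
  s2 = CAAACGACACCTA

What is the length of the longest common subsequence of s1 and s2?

Pick A (s1 #2, s2 #4); then C (s1 #3, s2 #5); then G (s1 #6, s2 #6); then A (s1 #8, s2 #7); then A (s1 #10, s2 #9); then T (s1 #11, s2 #12); then A (s1 #13, s2 #13); all 7 bases appear in both, in order. Since dp[14][13] = 7, nothing longer is possible.

7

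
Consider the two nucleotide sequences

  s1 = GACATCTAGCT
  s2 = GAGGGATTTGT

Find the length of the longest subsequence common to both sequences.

7

Pick G at s1[1]=s2[1], then A at s1[2]=s2[2], then A at s1[4]=s2[6], then T at s1[5]=s2[8], then T at s1[7]=s2[9], then G at s1[9]=s2[10], then T at s1[11]=s2[11]; all 7 bases appear in both, in order. Since dp[11][11] = 7, nothing longer is possible.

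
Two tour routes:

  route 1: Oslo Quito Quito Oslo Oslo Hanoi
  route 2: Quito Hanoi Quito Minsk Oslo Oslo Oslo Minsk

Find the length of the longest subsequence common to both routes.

4

Taking Quito (route 1 #2, route 2 #1), then Quito (route 1 #3, route 2 #3), then Oslo (route 1 #4, route 2 #6), then Oslo (route 1 #5, route 2 #7) gives a common subsequence of length 4. The LCS DP gives dp[6][8] = 4, so this is optimal.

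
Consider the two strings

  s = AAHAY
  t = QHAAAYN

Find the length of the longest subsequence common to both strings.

4

One common subsequence of length 4: A (s #1, t #3); then A (s #2, t #4); then A (s #4, t #5); then Y (s #5, t #6). Since dp[5][7] = 4, nothing longer is possible.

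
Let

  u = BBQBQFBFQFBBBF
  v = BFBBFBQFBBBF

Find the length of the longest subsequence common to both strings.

One common subsequence of length 11: B [1,1] → B [2,3] → B [4,4] → F [6,5] → B [7,6] → Q [9,7] → F [10,8] → B [11,9] → B [12,10] → B [13,11] → F [14,12]. Since dp[14][12] = 11, nothing longer is possible.

11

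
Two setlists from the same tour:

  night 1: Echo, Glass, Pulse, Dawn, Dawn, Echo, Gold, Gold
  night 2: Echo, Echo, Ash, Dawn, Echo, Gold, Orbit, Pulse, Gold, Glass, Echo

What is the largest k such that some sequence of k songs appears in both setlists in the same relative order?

Pick Echo [1,2] → Dawn [5,4] → Echo [6,5] → Gold [7,6] → Gold [8,9]; all 5 songs appear in both, in order. Since dp[8][11] = 5, nothing longer is possible.

5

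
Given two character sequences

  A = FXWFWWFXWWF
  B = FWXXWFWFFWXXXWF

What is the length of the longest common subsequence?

9

Pick F (A #1, B #1), X (A #2, B #4), W (A #3, B #5), F (A #4, B #6), W (A #5, B #7), W (A #6, B #10), X (A #8, B #13), W (A #10, B #14), F (A #11, B #15); all 9 characters appear in both, in order. dp[11][15] = 9 confirms this is the maximum.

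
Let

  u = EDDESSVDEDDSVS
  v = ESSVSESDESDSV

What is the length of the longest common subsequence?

9

Pick E [4,1], S [5,2], S [6,3], V [7,4], D [8,8], E [9,9], D [11,11], S [12,12], V [13,13]; all 9 characters appear in both, in order. The LCS DP gives dp[14][13] = 9, so this is optimal.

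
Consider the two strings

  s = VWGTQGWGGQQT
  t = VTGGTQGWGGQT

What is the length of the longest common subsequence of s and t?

10

Pick V [1,1], G [3,4], T [4,5], Q [5,6], G [6,7], W [7,8], G [8,9], G [9,10], Q [11,11], T [12,12]; all 10 characters appear in both, in order. dp[12][12] = 10 confirms this is the maximum.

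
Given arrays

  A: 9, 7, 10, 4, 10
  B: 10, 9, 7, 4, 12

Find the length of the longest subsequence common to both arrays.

3

One common subsequence of length 3: 9 at A[1]=B[2], 7 at A[2]=B[3], 4 at A[4]=B[4]. Since dp[5][5] = 3, nothing longer is possible.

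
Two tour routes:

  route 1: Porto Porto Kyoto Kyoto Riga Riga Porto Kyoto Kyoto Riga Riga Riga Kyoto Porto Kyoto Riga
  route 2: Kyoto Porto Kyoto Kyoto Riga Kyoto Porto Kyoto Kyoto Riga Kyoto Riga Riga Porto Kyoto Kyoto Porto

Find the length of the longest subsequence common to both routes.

12

Pick Porto [2,2]; then Kyoto [3,3]; then Kyoto [4,4]; then Riga [5,5]; then Porto [7,7]; then Kyoto [8,8]; then Kyoto [9,9]; then Riga [10,10]; then Riga [11,12]; then Riga [12,13]; then Kyoto [13,16]; then Porto [14,17]; all 12 stops appear in both, in order, and the DP table's final entry dp[16][17] is also 12, so no common subsequence is longer.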